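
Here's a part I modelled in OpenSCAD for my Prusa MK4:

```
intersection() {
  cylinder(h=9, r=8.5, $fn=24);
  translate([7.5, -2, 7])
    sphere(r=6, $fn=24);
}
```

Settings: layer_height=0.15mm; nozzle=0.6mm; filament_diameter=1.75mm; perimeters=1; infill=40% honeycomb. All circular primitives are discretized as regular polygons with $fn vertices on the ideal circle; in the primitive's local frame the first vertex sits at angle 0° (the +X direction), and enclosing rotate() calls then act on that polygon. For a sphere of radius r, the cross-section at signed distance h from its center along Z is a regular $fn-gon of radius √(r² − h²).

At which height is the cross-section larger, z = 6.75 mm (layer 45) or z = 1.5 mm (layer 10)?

Layer 45 (z = 6.75): the r=8.5 cylinder contributes a regular 24-gon of circumradius 8.5 (area = (24/2)·8.500²·sin(360°/24) = 224.40 mm²); the r=6 sphere at (7.5, -2) contributes a regular 24-gon of circumradius √(6²−0.25²) = 5.995 (area = (24/2)·5.995²·sin(360°/24) = 111.62 mm²); After intersecting: the r=6 sphere at (7.5, -2) partially overlaps the r=8.5 cylinder; clipping to the common part keeps 55.14 mm² — area = 55.14 mm². So its area = 55.14 mm². Layer 10 (z = 1.5): the r=8.5 cylinder contributes a regular 24-gon of circumradius 8.5 (area = (24/2)·8.500²·sin(360°/24) = 224.40 mm²); the r=6 sphere at (7.5, -2) slices to a regular 24-gon of circumradius 2.398 (√(r²−h²) with h=5.5 from center) (area = (24/2)·2.398²·sin(360°/24) = 17.86 mm²); Keeping only the common overlap: the r=6 sphere at (7.5, -2) partially overlaps the r=8.5 cylinder; clipping to the common part keeps 11.68 mm² — area = 11.68 mm². So its area = 11.68 mm². Layer 45 is larger (55.14 vs 11.68 mm²).

layer 45 (z = 6.75 mm)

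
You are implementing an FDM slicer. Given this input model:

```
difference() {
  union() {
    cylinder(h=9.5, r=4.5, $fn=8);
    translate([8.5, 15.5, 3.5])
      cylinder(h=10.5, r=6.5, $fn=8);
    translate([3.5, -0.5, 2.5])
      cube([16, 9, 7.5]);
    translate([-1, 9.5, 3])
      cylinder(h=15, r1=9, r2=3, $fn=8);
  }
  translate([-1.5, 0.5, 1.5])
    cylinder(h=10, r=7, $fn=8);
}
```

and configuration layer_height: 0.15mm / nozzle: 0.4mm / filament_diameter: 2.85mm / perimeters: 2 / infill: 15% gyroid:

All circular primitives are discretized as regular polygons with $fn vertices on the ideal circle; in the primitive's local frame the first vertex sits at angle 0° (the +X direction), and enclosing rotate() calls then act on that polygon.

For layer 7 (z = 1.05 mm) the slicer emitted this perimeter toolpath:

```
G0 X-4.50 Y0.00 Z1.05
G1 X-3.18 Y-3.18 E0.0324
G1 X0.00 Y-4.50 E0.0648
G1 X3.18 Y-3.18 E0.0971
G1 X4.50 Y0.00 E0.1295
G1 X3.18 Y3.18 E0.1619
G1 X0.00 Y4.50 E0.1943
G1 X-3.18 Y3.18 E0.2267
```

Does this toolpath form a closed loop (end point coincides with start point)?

Start point (G0): (-4.50, 0.00). End point (last G1): the path does not return to the start — open.

no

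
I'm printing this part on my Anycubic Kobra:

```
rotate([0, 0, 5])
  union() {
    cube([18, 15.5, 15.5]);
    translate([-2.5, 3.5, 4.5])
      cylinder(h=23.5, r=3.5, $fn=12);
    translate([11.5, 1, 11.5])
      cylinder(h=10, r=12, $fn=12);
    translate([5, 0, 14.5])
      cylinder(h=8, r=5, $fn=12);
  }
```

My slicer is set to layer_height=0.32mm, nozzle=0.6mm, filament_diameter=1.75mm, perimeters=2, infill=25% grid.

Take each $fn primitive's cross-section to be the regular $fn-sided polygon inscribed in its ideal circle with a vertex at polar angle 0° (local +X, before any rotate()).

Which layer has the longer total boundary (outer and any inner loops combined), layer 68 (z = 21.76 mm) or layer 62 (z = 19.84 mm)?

Layer 68 (z = 21.76): the cube does not reach this height (z outside [0, 15.5]); the cylinder at (-2.5, 3.5): section is a regular 12-gon, circumradius r=3.5 (perimeter = 2·12·3.500·sin(180°/12) = 21.74 mm); the cylinder at (11.5, 1) does not reach this height (z outside [11.5, 21.5]); the cylinder at (5, 0): section is a regular 12-gon, circumradius r=5 (perimeter = 2·12·5.000·sin(180°/12) = 31.06 mm); Merging all regions: the regions partially overlap (shared area 0.05 mm²), so the edge portions inside another operand are dropped and the merged outline is re-measured after clipping — boundary = 50.83 mm; (whole slice rotated 5° about Z — lengths, areas and connectivity unchanged). So its perimeter = 50.83 mm. Layer 62 (z = 19.84): the cube does not reach this height (z outside [0, 15.5]); the r=3.5 cylinder at (-2.5, 3.5) contributes a regular 12-gon of circumradius 3.5 (perimeter = 2·12·3.500·sin(180°/12) = 21.74 mm); the cylinder at (11.5, 1): section is a regular 12-gon, circumradius r=12 (perimeter = 2·12·12.000·sin(180°/12) = 74.54 mm); the cylinder at (5, 0): section is a regular 12-gon, circumradius r=5 (perimeter = 2·12·5.000·sin(180°/12) = 31.06 mm); Taking the union: the regions partially overlap (shared area 77.54 mm²), so the edge portions inside another operand are dropped and the merged outline is re-measured after clipping — boundary = 87.07 mm; (rotated 5° about Z; rotation is an isometry so areas/perimeters/island counts are preserved). So its perimeter = 87.07 mm. Layer 62 is larger (87.07 vs 50.83 mm).

layer 62 (z = 19.84 mm)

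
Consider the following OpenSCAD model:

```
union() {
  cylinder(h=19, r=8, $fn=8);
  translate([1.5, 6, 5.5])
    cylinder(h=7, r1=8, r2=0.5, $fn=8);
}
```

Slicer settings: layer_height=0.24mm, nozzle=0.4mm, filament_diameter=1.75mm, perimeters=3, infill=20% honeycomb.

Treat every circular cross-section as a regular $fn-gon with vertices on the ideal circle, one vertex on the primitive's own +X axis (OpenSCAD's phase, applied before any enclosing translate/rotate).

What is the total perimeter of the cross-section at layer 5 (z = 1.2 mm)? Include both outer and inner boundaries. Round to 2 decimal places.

48.98 mm

At z = 1.2 mm: the r=8 cylinder gives a regular 8-gon of circumradius 8 (constant along its height) (perimeter = 2·8·8.000·sin(180°/8) = 48.98 mm); the cone at (1.5, 6) is absent (z outside [5.5, 12.5]); Taking the union: only the r=8 cylinder is present, so the union is just that shape — boundary = 48.98 mm. Overall, the cross-section is a single solid region. Total boundary length (outer) = 48.98 mm.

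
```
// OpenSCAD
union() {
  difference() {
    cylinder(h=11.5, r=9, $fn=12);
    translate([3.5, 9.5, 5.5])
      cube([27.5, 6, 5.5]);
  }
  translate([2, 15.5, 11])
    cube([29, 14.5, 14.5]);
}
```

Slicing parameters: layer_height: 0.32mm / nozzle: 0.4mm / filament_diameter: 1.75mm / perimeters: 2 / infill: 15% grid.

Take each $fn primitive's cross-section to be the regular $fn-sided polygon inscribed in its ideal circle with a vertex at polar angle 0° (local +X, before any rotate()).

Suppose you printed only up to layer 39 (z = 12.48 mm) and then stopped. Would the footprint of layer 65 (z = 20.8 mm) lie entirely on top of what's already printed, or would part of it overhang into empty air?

entirely on top

Compare the two slices. At z = 12.48: the cylinder does not reach this height (z outside [0, 11.5]); the cube at (3.5, 9.5) is not intersected at this z (z outside [5.5, 11]); Subtracting the remaining from the first: the first operand is absent here, so nothing remains; the cube at (2, 15.5) is present — its section is the full 29×14.5 rectangle (area 420.50 mm²); Taking the union: only the 29×14.5 cube at (2, 15.5) is present, so the union is just that shape — area = 420.50 mm². At z = 20.8: the cylinder is absent (z outside [0, 11.5]); the cube at (3.5, 9.5) does not reach this height (z outside [5.5, 11]); Taking the first minus the rest: the first operand is absent here, so nothing remains; the 29×14.5 cube at (2, 15.5) contributes its full rectangle (area 420.50 mm²); Merging all regions: only the 29×14.5 cube at (2, 15.5) is present, so the union is just that shape — area = 420.50 mm². Checking containment: the cross-section at z = 20.8 is a subset of the cross-section at z = 12.48.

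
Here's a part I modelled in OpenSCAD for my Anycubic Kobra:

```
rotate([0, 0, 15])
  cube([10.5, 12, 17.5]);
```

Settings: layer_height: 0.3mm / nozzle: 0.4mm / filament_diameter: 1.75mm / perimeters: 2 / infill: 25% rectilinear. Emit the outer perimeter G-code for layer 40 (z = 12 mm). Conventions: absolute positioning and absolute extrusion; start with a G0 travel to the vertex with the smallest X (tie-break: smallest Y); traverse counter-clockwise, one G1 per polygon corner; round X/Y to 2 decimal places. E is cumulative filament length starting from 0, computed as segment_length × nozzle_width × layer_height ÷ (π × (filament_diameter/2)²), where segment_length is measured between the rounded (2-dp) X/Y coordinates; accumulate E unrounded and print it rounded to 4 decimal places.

G0 X-3.11 Y11.59 Z12.00
G1 X0.00 Y0.00 E0.5987
G1 X10.14 Y2.72 E1.1225
G1 X7.04 Y14.31 E1.7210
G1 X-3.11 Y11.59 E2.2453

At z = 12 mm: the cube is present — its section is the full 10.5×12 rectangle; (rotated 15° about Z; rotation is an isometry so areas/perimeters/island counts are preserved). The outline is a single polygon with 4 vertices. Extrusion per mm of travel: 0.4 × 0.3 / (π × 0.875²) = 0.049890. Accumulating E over each segment gives final E = 2.2453.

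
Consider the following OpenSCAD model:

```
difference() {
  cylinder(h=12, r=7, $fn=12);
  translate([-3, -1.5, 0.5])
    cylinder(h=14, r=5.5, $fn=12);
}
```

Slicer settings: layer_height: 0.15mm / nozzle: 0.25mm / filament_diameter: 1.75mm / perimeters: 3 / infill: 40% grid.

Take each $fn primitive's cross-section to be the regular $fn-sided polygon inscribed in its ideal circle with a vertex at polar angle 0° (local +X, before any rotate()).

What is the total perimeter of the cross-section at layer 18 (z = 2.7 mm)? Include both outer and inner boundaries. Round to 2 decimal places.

At z = 2.7 mm: the r=7 cylinder gives a regular 12-gon of circumradius 7 (constant along its height) (perimeter = 2·12·7.000·sin(180°/12) = 43.48 mm); the r=5.5 cylinder at (-3, -1.5) contributes a regular 12-gon of circumradius 5.5 (perimeter = 2·12·5.500·sin(180°/12) = 34.16 mm); After the difference (first − rest): starting from the r=7 cylinder, the r=5.5 cylinder at (-3, -1.5) partially overlaps it — only the 74.27 mm² overlap (of its 90.75 mm²) is removed, clipping the outline — boundary = 50.42 mm. Overall, the cross-section is a single solid region. Total boundary length (outer) = 50.42 mm.

50.42 mm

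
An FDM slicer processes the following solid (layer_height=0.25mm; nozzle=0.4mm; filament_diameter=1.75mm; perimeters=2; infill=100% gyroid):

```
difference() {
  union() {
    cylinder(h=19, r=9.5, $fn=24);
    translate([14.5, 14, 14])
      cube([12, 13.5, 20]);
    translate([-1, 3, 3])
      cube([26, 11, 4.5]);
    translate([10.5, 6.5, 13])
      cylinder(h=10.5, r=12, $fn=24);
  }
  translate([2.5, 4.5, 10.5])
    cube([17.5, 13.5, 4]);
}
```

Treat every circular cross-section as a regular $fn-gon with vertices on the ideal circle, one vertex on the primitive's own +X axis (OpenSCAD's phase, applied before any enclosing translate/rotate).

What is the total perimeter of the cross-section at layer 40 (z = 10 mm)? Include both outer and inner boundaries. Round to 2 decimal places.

At z = 10 mm: the cylinder: section is a regular 24-gon, circumradius r=9.5 (perimeter = 2·24·9.500·sin(180°/24) = 59.52 mm); the cube at (14.5, 14) is not intersected at this z (z outside [14, 34]); the cube at (-1, 3) is not intersected at this z (z outside [3, 7.5]); the cylinder at (10.5, 6.5) does not reach this height (z outside [13, 23.5]); Merging all regions: only the r=9.5 cylinder is present, so the union is just that shape — boundary = 59.52 mm; the cube at (2.5, 4.5) is absent (z outside [10.5, 14.5]); After the difference (first − rest): none of the subtracted shapes is present at this height, so that combined region is unchanged — boundary = 59.52 mm. Overall, the cross-section is a single solid region. Total boundary length (outer) = 59.52 mm.

59.52 mm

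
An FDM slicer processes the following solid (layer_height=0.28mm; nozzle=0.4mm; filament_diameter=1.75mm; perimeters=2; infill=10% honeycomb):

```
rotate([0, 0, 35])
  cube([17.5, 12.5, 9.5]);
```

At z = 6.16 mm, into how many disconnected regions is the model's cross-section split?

At z = 6.16 mm: the cube (footprint 17.5×12.5) is included at this height; (rotated 35° about Z; rotation is an isometry so areas/perimeters/island counts are preserved). The result has 1 disconnected region.

1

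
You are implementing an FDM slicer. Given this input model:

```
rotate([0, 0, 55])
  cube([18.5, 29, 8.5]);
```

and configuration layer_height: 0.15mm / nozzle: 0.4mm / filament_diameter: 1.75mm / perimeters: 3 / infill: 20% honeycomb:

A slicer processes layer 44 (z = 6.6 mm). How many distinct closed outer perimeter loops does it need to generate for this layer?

At z = 6.6 mm: the cube is present — its section is the full 18.5×29 rectangle; (rotated 55° about Z; rotation is an isometry so areas/perimeters/island counts are preserved). The result has 1 disconnected region.

1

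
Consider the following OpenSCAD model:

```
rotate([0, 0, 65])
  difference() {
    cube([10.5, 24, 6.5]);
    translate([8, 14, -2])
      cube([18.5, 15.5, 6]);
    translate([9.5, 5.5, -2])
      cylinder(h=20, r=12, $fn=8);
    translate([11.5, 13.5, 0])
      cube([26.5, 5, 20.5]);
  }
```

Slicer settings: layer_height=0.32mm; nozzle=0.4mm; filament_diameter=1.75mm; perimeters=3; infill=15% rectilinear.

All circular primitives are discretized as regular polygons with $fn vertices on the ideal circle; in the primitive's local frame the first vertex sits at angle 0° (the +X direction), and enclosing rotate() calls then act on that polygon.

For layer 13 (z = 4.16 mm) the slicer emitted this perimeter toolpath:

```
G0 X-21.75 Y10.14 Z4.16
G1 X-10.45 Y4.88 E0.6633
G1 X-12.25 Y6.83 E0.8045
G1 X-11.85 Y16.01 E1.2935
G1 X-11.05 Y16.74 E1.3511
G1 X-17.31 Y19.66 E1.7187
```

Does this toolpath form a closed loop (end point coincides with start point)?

no

Start point (G0): (-21.75, 10.14). End point (last G1): the path does not return to the start — open.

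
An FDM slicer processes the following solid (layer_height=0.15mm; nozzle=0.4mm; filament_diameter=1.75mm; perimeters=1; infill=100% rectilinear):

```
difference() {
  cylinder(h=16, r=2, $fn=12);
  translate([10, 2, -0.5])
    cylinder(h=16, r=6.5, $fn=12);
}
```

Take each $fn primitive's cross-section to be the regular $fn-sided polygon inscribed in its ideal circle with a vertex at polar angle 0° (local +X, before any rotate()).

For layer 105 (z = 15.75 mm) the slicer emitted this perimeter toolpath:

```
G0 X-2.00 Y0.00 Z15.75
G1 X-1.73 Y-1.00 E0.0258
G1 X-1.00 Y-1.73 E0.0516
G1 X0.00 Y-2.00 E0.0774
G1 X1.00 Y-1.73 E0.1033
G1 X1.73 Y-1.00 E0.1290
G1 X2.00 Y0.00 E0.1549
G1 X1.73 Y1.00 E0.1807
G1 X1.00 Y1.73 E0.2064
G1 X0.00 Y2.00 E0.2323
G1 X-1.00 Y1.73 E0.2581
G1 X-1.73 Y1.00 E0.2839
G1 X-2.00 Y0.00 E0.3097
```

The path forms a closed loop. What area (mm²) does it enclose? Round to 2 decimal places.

11.99 mm²

Apply the shoelace formula to the sequence of (X, Y) vertices; enclosed area = 11.99 mm².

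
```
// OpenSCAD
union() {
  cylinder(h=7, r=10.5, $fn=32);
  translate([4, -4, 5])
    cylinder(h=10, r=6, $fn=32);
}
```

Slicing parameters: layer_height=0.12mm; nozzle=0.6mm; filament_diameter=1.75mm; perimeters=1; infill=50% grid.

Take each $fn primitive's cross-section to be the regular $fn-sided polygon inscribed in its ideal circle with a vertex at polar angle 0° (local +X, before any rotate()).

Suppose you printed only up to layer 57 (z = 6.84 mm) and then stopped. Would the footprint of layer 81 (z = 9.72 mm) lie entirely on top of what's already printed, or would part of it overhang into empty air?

entirely on top

Compare the two slices. At z = 6.84: the cylinder: section is a regular 32-gon, circumradius r=10.5 (area = (32/2)·10.500²·sin(360°/32) = 344.14 mm²); the r=6 cylinder at (4, -4) contributes a regular 32-gon of circumradius 6 (area = (32/2)·6.000²·sin(360°/32) = 112.37 mm²); Merging all regions: the regions partially overlap — summed areas 456.51 mm² minus the doubly-counted overlap 104.46 mm² gives 352.06 mm² — area = 352.06 mm². At z = 9.72: the cylinder is not intersected at this z (z outside [0, 7]); the r=6 cylinder at (4, -4) gives a regular 32-gon of circumradius 6 (constant along its height) (area = (32/2)·6.000²·sin(360°/32) = 112.37 mm²); Merging all regions: only the r=6 cylinder at (4, -4) is present, so the union is just that shape — area = 112.37 mm². Checking containment: the cross-section at z = 9.72 is a subset of the cross-section at z = 6.84.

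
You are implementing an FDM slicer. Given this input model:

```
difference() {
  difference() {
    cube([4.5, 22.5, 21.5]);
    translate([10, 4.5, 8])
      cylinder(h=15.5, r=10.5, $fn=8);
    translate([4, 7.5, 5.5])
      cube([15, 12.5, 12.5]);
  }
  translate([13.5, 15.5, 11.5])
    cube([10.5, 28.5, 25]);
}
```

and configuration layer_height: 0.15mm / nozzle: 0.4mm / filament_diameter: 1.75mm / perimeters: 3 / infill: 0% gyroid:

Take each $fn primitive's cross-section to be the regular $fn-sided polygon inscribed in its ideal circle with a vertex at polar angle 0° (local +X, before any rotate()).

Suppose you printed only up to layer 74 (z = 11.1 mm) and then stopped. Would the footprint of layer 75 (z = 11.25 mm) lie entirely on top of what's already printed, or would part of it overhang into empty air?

Compare the two slices. At z = 11.1: the cube is present — its section is the full 4.5×22.5 rectangle (area 101.25 mm²); the cylinder at (10, 4.5): section is a regular 8-gon, circumradius r=10.5 (area = (8/2)·10.500²·sin(360°/8) = 311.83 mm²); the 15×12.5 cube at (4, 7.5) contributes its full rectangle (area 187.50 mm²); After the difference (first − rest): starting from the 4.5×22.5 cube (101.25 mm²), the r=10.5 cylinder at (10, 4.5) partially overlaps it — only the 44.18 mm² overlap (of its 311.83 mm²) is removed, clipping the outline; the 15×12.5 cube at (4, 7.5) partially overlaps it — only the 3.69 mm² overlap (of its 187.50 mm²) is removed, clipping the outline — area = 53.38 mm²; the cube at (13.5, 15.5) does not reach this height (z outside [11.5, 36.5]); Taking the first minus the rest: none of the subtracted shapes is present at this height, so the result so far is unchanged — area = 53.38 mm². At z = 11.25: the cube (footprint 4.5×22.5) is included at this height (area 101.25 mm²); the cylinder at (10, 4.5): section is a regular 8-gon, circumradius r=10.5 (area = (8/2)·10.500²·sin(360°/8) = 311.83 mm²); the 15×12.5 cube at (4, 7.5) contributes its full rectangle (area 187.50 mm²); After the difference (first − rest): starting from the 4.5×22.5 cube (101.25 mm²), the r=10.5 cylinder at (10, 4.5) partially overlaps it — only the 44.18 mm² overlap (of its 311.83 mm²) is removed, clipping the outline; the 15×12.5 cube at (4, 7.5) partially overlaps it — only the 3.69 mm² overlap (of its 187.50 mm²) is removed, clipping the outline — area = 53.38 mm²; the cube at (13.5, 15.5) does not reach this height (z outside [11.5, 36.5]); Taking the first minus the rest: none of the subtracted shapes is present at this height, so that combined region is unchanged — area = 53.38 mm². Checking containment: the cross-section at z = 11.25 is a subset of the cross-section at z = 11.1.

entirely on top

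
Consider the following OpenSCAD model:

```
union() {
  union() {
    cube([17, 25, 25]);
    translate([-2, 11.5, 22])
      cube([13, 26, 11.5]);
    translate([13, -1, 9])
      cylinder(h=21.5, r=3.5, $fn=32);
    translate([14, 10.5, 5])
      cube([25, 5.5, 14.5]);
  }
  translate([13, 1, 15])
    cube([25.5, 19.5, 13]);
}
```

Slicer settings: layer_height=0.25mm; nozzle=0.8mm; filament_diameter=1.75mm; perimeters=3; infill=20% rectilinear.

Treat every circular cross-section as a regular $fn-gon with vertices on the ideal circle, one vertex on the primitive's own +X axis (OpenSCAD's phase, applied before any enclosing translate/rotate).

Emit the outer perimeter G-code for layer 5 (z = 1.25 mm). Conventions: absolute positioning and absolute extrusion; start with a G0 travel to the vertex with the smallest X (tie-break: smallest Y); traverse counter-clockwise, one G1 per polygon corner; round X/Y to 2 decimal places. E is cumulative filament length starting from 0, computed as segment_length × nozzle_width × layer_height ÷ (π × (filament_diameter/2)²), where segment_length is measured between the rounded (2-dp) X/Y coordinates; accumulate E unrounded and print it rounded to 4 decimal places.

G0 X0.00 Y0.00 Z1.25
G1 X17.00 Y0.00 E1.4136
G1 X17.00 Y25.00 E3.4923
G1 X0.00 Y25.00 E4.9059
G1 X0.00 Y0.00 E6.9846

At z = 1.25 mm: the 17×25 cube contributes its full rectangle; the cube at (-2, 11.5) is not intersected at this z (z outside [22, 33.5]); the cylinder at (13, -1) is absent (z outside [9, 30.5]); the cube at (14, 10.5) does not reach this height (z outside [5, 19.5]); Combining (union): only the 17×25 cube is present, so the union is just that shape — 1 connected region; the cube at (13, 1) is absent (z outside [15, 28]); Taking the union: only that combined region is present, so the union is just that shape — 1 connected region. The outline is a single polygon with 4 vertices. Extrusion per mm of travel: 0.8 × 0.25 / (π × 0.875²) = 0.083150. Accumulating E over each segment gives final E = 6.9846.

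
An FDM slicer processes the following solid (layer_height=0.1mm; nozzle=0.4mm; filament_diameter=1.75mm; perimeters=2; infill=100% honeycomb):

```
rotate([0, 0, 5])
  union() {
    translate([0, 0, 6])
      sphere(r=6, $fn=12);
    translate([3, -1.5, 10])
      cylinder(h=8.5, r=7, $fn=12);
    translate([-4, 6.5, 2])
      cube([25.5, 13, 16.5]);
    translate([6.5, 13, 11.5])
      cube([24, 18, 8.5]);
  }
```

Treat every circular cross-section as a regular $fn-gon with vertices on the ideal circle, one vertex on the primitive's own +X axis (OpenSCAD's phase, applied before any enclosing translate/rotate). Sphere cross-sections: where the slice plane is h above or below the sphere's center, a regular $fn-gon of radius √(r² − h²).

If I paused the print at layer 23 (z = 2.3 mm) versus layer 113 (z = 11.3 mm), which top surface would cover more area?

layer 113 (z = 11.3 mm)

Layer 23 (z = 2.3): the r=6 sphere contributes a regular 12-gon of circumradius √(6²−3.7²) = 4.723 (area = (12/2)·4.723²·sin(360°/12) = 66.93 mm²); the cylinder at (3, -1.5) is absent (z outside [10, 18.5]); the 25.5×13 cube at (-4, 6.5) contributes its full rectangle (area 331.50 mm²); the cube at (6.5, 13) does not reach this height (z outside [11.5, 20]); Merging all regions: the 2 present regions are separate (no shared area or edge), so areas and boundary lengths simply add and each stays a separate island — area = 398.43 mm²; (whole slice rotated 5° about Z — lengths, areas and connectivity unchanged). So its area = 398.43 mm². Layer 113 (z = 11.3): the r=6 sphere contributes a regular 12-gon of circumradius √(6²−5.3²) = 2.812 (area = (12/2)·2.812²·sin(360°/12) = 23.73 mm²); the r=7 cylinder at (3, -1.5) gives a regular 12-gon of circumradius 7 (constant along its height) (area = (12/2)·7.000²·sin(360°/12) = 147.00 mm²); the cube at (-4, 6.5) is present — its section is the full 25.5×13 rectangle (area 331.50 mm²); the cube at (6.5, 13) is not intersected at this z (z outside [11.5, 20]); Combining (union): the regions partially overlap — summed areas 502.23 mm² minus the doubly-counted overlap 23.73 mm² gives 478.50 mm² — area = 478.50 mm²; (rotated 5° about Z; rotation is an isometry so areas/perimeters/island counts are preserved). So its area = 478.50 mm². Layer 113 is larger (478.50 vs 398.43 mm²).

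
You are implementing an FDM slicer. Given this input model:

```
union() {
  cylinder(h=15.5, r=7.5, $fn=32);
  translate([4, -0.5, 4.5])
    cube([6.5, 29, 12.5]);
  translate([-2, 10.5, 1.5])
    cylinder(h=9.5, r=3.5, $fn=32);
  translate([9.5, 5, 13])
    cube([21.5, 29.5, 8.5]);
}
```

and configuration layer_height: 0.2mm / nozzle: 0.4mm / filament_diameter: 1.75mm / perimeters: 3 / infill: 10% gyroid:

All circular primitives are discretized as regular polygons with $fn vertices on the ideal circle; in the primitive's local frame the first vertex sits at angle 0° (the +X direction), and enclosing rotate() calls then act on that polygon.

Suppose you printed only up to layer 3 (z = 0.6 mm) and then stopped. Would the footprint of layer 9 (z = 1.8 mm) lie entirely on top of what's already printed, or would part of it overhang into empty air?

part overhangs

Compare the two slices. At z = 0.6: the r=7.5 cylinder contributes a regular 32-gon of circumradius 7.5 (area = (32/2)·7.500²·sin(360°/32) = 175.58 mm²); the cube at (4, -0.5) is not intersected at this z (z outside [4.5, 17]); the cylinder at (-2, 10.5) does not reach this height (z outside [1.5, 11]); the cube at (9.5, 5) is absent (z outside [13, 21.5]); Combining (union): only the r=7.5 cylinder is present, so the union is just that shape — area = 175.58 mm². At z = 1.8: the cylinder: section is a regular 32-gon, circumradius r=7.5 (area = (32/2)·7.500²·sin(360°/32) = 175.58 mm²); the cube at (4, -0.5) does not reach this height (z outside [4.5, 17]); the r=3.5 cylinder at (-2, 10.5) contributes a regular 32-gon of circumradius 3.5 (area = (32/2)·3.500²·sin(360°/32) = 38.24 mm²); the cube at (9.5, 5) is not intersected at this z (z outside [13, 21.5]); Combining (union): the regions partially overlap — summed areas 213.82 mm² minus the doubly-counted overlap 0.41 mm² gives 213.41 mm² — area = 213.41 mm². Checking containment: at z = 1.8 the cross-section extends beyond the z = 0.6 cross-section by about 37.83 mm².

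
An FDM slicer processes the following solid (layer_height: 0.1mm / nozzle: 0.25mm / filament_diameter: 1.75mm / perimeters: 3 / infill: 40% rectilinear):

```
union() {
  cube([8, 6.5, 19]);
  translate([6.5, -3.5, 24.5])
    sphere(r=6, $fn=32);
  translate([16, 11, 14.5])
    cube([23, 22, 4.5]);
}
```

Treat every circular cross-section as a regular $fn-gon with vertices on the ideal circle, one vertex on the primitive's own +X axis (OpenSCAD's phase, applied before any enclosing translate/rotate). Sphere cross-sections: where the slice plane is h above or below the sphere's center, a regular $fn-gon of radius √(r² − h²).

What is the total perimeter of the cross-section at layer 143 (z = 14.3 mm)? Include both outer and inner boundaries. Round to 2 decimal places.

29.00 mm

At z = 14.3 mm: the cube (footprint 8×6.5) is included at this height (perimeter 29.00 mm); the sphere at (6.5, -3.5) is not intersected at this z (|z−center|=10.200 > r=6); the cube at (16, 11) does not reach this height (z outside [14.5, 19]); Taking the union: only the 8×6.5 cube is present, so the union is just that shape — boundary = 29.00 mm. Overall, the cross-section is a single solid region. Total boundary length (outer) = 29.00 mm.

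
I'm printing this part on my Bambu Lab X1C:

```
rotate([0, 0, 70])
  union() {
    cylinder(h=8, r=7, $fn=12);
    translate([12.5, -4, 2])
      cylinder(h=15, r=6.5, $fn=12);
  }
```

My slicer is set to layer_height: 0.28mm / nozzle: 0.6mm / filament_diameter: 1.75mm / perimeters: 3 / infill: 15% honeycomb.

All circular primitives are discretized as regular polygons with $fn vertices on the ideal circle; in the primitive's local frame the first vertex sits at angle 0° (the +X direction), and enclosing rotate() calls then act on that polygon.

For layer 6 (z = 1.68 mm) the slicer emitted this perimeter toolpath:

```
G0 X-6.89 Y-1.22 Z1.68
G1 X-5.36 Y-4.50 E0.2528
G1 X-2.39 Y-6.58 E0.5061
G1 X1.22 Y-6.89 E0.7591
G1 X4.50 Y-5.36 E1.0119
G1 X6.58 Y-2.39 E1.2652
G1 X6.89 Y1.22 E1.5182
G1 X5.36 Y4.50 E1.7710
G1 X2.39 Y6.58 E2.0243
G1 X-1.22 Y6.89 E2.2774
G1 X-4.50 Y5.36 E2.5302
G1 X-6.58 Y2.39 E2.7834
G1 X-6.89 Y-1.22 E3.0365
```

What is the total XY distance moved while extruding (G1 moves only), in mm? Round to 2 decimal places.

43.47 mm

Sum the Euclidean lengths of each G1 segment: total = 43.47 mm.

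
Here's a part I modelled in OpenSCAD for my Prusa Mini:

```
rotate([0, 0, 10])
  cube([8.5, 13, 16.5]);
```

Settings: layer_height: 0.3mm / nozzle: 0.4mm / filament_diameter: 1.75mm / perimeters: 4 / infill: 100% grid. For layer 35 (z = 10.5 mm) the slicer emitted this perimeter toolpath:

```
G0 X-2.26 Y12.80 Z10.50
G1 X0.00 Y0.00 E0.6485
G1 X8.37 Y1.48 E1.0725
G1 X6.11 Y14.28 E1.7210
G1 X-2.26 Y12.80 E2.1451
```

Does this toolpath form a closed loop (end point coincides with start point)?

Start point (G0): (-2.26, 12.80). End point (last G1): the path returns to the start — closed.

yes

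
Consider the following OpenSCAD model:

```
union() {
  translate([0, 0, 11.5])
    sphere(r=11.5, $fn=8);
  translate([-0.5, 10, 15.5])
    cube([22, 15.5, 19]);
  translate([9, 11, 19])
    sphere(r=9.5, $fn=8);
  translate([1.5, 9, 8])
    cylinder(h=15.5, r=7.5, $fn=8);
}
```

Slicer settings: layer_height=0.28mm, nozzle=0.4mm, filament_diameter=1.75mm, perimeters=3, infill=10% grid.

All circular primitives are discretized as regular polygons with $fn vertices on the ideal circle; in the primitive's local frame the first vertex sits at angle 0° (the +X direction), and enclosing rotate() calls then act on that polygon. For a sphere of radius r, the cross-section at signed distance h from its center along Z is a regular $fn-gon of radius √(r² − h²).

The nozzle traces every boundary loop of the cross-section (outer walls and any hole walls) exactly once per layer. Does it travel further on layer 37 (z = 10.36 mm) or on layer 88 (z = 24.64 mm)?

Layer 37 (z = 10.36): the r=11.5 sphere slices to a regular 8-gon of circumradius 11.443 (√(r²−h²) with h=1.14 from center) (perimeter = 2·8·11.443·sin(180°/8) = 70.07 mm); the cube at (-0.5, 10) does not reach this height (z outside [15.5, 34.5]); the r=9.5 sphere at (9, 11) contributes a regular 8-gon of circumradius √(9.5²−8.64²) = 3.950 (perimeter = 2·8·3.950·sin(180°/8) = 24.18 mm); the cylinder at (1.5, 9): section is a regular 8-gon, circumradius r=7.5 (perimeter = 2·8·7.500·sin(180°/8) = 45.92 mm); Merging all regions: the regions partially overlap (shared area 107.28 mm²), so the edge portions inside another operand are dropped and the merged outline is re-measured after clipping — boundary = 86.46 mm. So its perimeter = 86.46 mm. Layer 88 (z = 24.64): the sphere is not intersected at this z (|z−center|=13.140 > r=11.5); the 22×15.5 cube at (-0.5, 10) contributes its full rectangle (perimeter 75.00 mm); the sphere at (9, 11): section is a regular 8-gon, circumradius = √(r²−h²) = √(9.5²−5.64²) = 7.645 (perimeter = 2·8·7.645·sin(180°/8) = 46.81 mm); the cylinder at (1.5, 9) is not intersected at this z (z outside [8, 23.5]); Taking the union: the regions partially overlap (shared area 97.52 mm²), so the edge portions inside another operand are dropped and the merged outline is re-measured after clipping — boundary = 81.78 mm. So its perimeter = 81.78 mm. Layer 37 is larger (86.46 vs 81.78 mm).

layer 37 (z = 10.36 mm)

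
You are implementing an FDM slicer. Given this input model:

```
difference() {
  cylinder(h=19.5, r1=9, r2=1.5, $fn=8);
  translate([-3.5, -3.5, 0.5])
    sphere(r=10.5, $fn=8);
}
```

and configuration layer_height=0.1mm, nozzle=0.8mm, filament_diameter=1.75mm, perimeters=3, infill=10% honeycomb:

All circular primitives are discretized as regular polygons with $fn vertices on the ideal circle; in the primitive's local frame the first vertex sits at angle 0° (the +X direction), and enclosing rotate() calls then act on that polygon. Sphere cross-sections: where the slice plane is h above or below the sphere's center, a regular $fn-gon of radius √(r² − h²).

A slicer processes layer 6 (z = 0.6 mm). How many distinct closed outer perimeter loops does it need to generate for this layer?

1

At z = 0.6 mm: the cone contributes a regular 8-gon of circumradius 8.769 (interpolated between r1=9 and r2=1.5 at t=0.031); the r=10.5 sphere at (-3.5, -3.5) slices to a regular 8-gon of circumradius 10.500 (√(r²−h²) with h=0.1 from center); After the difference (first − rest): starting from the cone, the r=10.5 sphere at (-3.5, -3.5) partially overlaps it — only the 170.74 mm² overlap (of its 311.81 mm²) is removed, clipping the outline — 1 connected region. The result has 1 disconnected region.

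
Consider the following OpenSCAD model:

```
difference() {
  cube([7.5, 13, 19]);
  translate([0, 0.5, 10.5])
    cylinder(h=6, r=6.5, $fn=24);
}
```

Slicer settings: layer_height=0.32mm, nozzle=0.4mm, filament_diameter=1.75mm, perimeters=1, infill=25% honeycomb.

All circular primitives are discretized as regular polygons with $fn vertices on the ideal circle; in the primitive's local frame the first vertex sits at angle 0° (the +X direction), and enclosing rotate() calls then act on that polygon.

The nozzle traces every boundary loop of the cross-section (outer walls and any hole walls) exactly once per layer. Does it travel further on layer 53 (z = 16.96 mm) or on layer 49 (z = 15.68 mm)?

Layer 53 (z = 16.96): the cube (footprint 7.5×13) is included at this height (perimeter 41.00 mm); the cylinder at (0, 0.5) does not reach this height (z outside [10.5, 16.5]); After the difference (first − rest): none of the subtracted shapes is present at this height, so the 7.5×13 cube is unchanged — boundary = 41.00 mm. So its perimeter = 41.00 mm. Layer 49 (z = 15.68): the 7.5×13 cube contributes its full rectangle (perimeter 41.00 mm); the r=6.5 cylinder at (0, 0.5) gives a regular 24-gon of circumradius 6.5 (constant along its height) (perimeter = 2·24·6.500·sin(180°/24) = 40.72 mm); Taking the first minus the rest: starting from the 7.5×13 cube, the r=6.5 cylinder at (0, 0.5) partially overlaps it — only the 36.04 mm² overlap (of its 131.22 mm²) is removed, clipping the outline — boundary = 38.25 mm. So its perimeter = 38.25 mm. Layer 53 is larger (41.00 vs 38.25 mm).

layer 53 (z = 16.96 mm)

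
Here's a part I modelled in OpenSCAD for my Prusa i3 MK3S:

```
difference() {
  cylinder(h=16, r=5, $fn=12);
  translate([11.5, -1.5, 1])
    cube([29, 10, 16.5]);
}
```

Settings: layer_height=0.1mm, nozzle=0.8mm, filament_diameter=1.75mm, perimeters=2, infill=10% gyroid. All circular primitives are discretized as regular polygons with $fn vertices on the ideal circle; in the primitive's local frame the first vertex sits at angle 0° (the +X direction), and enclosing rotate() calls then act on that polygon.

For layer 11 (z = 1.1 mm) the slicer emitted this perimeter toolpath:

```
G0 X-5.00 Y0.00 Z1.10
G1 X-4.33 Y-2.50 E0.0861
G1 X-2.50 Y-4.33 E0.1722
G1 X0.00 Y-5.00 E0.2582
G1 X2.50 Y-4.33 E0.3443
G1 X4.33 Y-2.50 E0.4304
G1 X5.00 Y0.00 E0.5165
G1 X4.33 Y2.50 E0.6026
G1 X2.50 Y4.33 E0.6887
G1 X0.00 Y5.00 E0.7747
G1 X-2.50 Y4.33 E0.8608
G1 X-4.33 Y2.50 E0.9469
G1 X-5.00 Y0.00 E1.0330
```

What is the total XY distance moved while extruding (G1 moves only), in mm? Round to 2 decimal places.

31.06 mm

Sum the Euclidean lengths of each G1 segment: total = 31.06 mm.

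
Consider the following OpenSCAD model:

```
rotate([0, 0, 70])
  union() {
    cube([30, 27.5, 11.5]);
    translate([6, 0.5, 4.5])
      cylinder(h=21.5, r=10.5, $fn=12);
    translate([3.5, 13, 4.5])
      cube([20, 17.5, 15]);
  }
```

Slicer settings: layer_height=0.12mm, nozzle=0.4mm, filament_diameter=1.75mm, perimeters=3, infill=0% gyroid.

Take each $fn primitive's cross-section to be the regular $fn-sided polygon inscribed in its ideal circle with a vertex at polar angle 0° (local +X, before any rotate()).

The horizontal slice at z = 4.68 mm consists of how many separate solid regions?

At z = 4.68 mm: the cube is present — its section is the full 30×27.5 rectangle; the r=10.5 cylinder at (6, 0.5) contributes a regular 12-gon of circumradius 10.5; the cube at (3.5, 13) (footprint 20×17.5) is included at this height; Combining (union): the regions partially overlap (shared area 438.88 mm²), so overlapping operands fuse into one piece — 1 connected region; (rotated 70° about Z; rotation is an isometry so areas/perimeters/island counts are preserved). The result has 1 disconnected region.

1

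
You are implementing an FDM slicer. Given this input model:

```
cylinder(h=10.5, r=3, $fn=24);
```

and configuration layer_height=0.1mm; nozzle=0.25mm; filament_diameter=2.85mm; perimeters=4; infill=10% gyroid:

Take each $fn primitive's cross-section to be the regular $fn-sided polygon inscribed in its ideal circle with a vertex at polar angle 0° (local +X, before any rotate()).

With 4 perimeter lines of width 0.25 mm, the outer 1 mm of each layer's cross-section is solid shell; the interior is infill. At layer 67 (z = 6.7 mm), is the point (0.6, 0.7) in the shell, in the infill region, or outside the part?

infill

At z = 6.7 mm: the r=3 cylinder contributes a regular 24-gon of circumradius 3. Overall, the cross-section is a single solid region. The nearest boundary edge runs (2.12, 2.12)→(1.50, 2.60); distance from the point to it = 2.05 mm. The point is inside the cross-section and 2.05 mm from the nearest boundary — more than the 1 mm shell width (4 × 0.25), so it's in the infill interior.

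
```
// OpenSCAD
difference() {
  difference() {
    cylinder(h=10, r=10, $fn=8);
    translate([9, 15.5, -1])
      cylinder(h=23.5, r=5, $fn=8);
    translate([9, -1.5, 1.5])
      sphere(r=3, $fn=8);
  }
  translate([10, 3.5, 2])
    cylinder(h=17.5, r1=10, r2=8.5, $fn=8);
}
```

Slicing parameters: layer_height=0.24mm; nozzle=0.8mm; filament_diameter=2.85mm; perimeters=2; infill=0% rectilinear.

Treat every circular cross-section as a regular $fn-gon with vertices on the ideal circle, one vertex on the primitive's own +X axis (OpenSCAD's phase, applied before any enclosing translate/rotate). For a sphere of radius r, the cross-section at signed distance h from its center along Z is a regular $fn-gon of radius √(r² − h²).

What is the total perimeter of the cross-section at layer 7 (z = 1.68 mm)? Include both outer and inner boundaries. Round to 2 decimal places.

At z = 1.68 mm: the cylinder: section is a regular 8-gon, circumradius r=10 (perimeter = 2·8·10.000·sin(180°/8) = 61.23 mm); the cylinder at (9, 15.5): section is a regular 8-gon, circumradius r=5 (perimeter = 2·8·5.000·sin(180°/8) = 30.61 mm); the r=3 sphere at (9, -1.5) contributes a regular 8-gon of circumradius √(3²−0.18²) = 2.995 (perimeter = 2·8·2.995·sin(180°/8) = 18.34 mm); After the difference (first − rest): starting from the r=10 cylinder, the r=5 cylinder at (9, 15.5) misses the remaining region (no effect); the r=3 sphere at (9, -1.5) partially overlaps it — only the 14.12 mm² overlap (of its 25.36 mm²) is removed, clipping the outline — boundary = 64.15 mm; the cone at (10, 3.5) is not intersected at this z (z outside [2, 19.5]); After the difference (first − rest): none of the subtracted shapes is present at this height, so the result so far is unchanged — boundary = 64.15 mm. Overall, the cross-section is a single solid region. Total boundary length (outer) = 64.15 mm.

64.15 mm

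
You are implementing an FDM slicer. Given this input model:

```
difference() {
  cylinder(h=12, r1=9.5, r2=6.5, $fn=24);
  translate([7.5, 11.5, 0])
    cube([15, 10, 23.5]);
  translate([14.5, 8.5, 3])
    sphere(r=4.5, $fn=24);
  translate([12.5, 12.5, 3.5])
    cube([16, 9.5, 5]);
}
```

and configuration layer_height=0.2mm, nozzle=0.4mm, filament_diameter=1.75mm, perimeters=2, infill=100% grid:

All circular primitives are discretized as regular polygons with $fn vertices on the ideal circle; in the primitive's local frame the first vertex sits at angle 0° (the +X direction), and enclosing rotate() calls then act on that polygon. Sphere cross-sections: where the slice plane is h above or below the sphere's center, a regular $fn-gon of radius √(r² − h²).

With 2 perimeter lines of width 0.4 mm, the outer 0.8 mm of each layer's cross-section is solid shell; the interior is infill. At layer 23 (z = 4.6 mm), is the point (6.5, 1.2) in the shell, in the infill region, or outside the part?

infill

At z = 4.6 mm: the cone contributes a regular 24-gon of circumradius 8.350 (interpolated between r1=9.5 and r2=6.5 at t=0.383); the cube at (7.5, 11.5) is present — its section is the full 15×10 rectangle; the sphere at (14.5, 8.5): section is a regular 24-gon, circumradius = √(r²−h²) = √(4.5²−1.6²) = 4.206; the 16×9.5 cube at (12.5, 12.5) contributes its full rectangle; Subtracting the remaining from the first: starting from the cone, the 15×10 cube at (7.5, 11.5) misses the remaining region (no effect); the r=4.5 sphere at (14.5, 8.5) misses the remaining region (no effect); the 16×9.5 cube at (12.5, 12.5) misses the remaining region (no effect) — 1 connected region. Overall, the cross-section is a single solid region. The nearest boundary edge runs (8.07, 2.16)→(8.35, 0.00); distance from the point to it = 1.68 mm. The point is inside the cross-section and 1.68 mm from the nearest boundary — more than the 0.8 mm shell width (2 × 0.4), so it's in the infill interior.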